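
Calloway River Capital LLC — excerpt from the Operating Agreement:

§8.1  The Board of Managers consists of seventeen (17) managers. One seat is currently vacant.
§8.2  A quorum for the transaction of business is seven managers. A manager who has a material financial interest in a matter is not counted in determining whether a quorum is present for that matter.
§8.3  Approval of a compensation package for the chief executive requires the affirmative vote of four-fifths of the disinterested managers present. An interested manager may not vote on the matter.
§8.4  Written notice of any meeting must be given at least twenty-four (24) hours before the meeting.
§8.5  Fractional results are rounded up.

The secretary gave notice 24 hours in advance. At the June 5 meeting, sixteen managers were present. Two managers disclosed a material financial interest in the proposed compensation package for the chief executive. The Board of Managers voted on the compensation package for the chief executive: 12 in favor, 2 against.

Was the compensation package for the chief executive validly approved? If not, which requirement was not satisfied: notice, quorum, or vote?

Notice: 24 hours given; 24 required (24 ≥ 24). Satisfied.
Quorum: 16 present, but the 2 interested managers do not count, leaving 14. Quorum is 7. Satisfied.
Vote: the compensation package for the chief executive requires four-fifths of the disinterested managers present (16 − 2 = 14). 4/5 of 14 = 11.20, rounded up to 12, so 12 affirmative votes are needed; 12 voted in favor. Satisfied.

Valid — all requirements satisfied.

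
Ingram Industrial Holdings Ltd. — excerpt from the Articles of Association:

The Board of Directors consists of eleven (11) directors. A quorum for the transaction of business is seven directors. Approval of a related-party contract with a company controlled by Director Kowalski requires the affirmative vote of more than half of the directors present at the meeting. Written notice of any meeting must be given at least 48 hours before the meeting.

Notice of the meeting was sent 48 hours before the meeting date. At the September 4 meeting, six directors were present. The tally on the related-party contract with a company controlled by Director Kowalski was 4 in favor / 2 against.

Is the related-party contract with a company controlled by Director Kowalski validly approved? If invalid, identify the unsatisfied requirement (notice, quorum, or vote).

Notice: 48 hours given; 48 required (48 ≥ 48). Satisfied.
Quorum: 6 present; quorum is 7. Not satisfied.
Vote: the related-party contract with a company controlled by Director Kowalski requires a majority of the directors present (6). A majority of 6 is 4, so 4 affirmative votes are needed; 4 voted in favor. Satisfied. (Moot — without a quorum no business can be validly transacted.)

Invalid — quorum requirement not satisfied.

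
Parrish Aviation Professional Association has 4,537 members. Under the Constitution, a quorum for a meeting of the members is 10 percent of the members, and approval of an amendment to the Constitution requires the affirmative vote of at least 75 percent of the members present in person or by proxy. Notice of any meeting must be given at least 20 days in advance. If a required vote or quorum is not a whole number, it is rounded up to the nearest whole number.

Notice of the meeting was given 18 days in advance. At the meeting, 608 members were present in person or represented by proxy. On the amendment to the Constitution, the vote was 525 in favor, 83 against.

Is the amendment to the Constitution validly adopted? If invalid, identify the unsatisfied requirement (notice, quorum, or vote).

Notice: 18 days given; 20 required. Not satisfied.
Quorum: 10% of 4,537 = 453.70, rounded up to 454; 608 present. Satisfied.
Vote: requires three-fourths of those present (608); 3/4 of 608 = 456, so 456 needed; 525 in favor. Satisfied.

Invalid — notice requirement not satisfied.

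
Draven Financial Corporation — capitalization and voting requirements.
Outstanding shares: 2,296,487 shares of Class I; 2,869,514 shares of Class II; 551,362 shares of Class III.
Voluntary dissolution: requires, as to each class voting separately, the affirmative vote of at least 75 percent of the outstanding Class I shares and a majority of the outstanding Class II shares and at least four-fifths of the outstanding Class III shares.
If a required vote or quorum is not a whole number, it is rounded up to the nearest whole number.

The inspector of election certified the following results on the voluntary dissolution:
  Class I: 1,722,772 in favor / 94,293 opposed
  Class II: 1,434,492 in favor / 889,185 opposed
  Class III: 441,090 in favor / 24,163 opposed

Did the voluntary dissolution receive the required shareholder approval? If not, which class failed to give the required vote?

Class I: 3/4 of 2296487 = 1722365.25, rounded up to 1722366; 1,722,366 required, 1,722,772 in favor — approved.
Class II: a majority of 2869514 is 1434758; 1,434,758 required, 1,434,492 in favor — not approved.
Class III: 4/5 of 551362 = 441089.60, rounded up to 441090; 441,090 required, 441,090 in favor — approved.

Not approved — the Class II shares did not give the required vote.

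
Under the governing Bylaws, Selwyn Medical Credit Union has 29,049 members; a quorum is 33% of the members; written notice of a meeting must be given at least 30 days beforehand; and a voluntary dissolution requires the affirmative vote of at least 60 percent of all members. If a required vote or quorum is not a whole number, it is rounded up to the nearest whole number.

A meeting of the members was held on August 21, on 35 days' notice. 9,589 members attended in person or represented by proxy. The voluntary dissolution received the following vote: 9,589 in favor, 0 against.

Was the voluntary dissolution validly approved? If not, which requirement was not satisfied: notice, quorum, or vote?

Invalid — vote requirement not satisfied.

Notice: 35 days given; 30 required. Satisfied.
Quorum: 33% of 29,049 = 9,586.17, rounded up to 9,587; 9,589 present. Satisfied.
Vote: requires three-fifths of all members (29,049); 3/5 of 29049 = 17429.40, rounded up to 17430, so 17,430 needed; 9,589 in favor. Not satisfied.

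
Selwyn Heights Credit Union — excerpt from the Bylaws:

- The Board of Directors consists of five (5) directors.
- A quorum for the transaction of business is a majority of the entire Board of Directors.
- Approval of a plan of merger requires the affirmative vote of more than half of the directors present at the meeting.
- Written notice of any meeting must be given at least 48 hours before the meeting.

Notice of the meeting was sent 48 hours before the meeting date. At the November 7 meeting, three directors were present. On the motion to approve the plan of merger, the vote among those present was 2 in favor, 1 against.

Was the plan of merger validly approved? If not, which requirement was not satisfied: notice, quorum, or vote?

Valid — all requirements satisfied.

Notice: 48 hours given; 48 required (48 ≥ 48). Satisfied.
Quorum: 3 present; quorum is 3. Satisfied.
Vote: the plan of merger requires a majority of the directors present (3). A majority of 3 is 2, so 2 affirmative votes are needed; 2 voted in favor. Satisfied.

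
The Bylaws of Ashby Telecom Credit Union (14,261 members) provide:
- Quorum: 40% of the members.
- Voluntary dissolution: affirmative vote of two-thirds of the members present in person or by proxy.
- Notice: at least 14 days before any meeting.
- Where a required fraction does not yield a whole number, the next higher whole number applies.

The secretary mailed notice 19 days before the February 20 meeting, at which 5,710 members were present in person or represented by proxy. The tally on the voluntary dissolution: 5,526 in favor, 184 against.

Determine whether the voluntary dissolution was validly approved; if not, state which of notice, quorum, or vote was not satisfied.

Valid — all requirements satisfied.

Notice: 19 days given; 14 required. Satisfied.
Quorum: 40% of 14,261 = 5,704.40, rounded up to 5,705; 5,710 present. Satisfied.
Vote: requires two-thirds of those present (5,710); 2/3 of 5710 = 3806.67, rounded up to 3807, so 3,807 needed; 5,526 in favor. Satisfied.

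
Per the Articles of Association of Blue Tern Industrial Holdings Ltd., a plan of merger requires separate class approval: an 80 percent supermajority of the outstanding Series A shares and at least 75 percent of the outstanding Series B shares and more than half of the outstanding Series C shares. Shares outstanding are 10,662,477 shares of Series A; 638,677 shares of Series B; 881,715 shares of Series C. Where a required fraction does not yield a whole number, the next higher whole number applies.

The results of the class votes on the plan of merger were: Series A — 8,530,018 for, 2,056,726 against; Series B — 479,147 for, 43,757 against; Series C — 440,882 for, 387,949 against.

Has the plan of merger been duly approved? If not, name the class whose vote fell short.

Series A: 4/5 of 10662477 = 8529981.60, rounded up to 8529982; 8,529,982 required, 8,530,018 in favor — approved.
Series B: 3/4 of 638677 = 479007.75, rounded up to 479008; 479,008 required, 479,147 in favor — approved.
Series C: a majority of 881715 is 440858; 440,858 required, 440,882 in favor — approved.

Approved — every class gave the required vote.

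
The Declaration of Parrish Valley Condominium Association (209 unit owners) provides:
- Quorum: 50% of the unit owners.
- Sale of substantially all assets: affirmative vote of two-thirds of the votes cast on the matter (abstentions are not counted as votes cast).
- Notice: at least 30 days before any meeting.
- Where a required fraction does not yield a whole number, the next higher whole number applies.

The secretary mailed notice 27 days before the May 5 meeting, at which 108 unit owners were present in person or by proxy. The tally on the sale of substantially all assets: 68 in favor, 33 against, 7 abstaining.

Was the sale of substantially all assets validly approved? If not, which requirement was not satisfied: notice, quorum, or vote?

Invalid — notice requirement not satisfied.

Notice: 27 days given; 30 required. Not satisfied.
Quorum: 50% of 209 = 104.50, rounded up to 105; 108 present. Satisfied.
Vote: requires two-thirds of the votes cast (108 − 7 abstaining = 101); 2/3 of 101 = 67.33, rounded up to 68, so 68 needed; 68 in favor. Satisfied.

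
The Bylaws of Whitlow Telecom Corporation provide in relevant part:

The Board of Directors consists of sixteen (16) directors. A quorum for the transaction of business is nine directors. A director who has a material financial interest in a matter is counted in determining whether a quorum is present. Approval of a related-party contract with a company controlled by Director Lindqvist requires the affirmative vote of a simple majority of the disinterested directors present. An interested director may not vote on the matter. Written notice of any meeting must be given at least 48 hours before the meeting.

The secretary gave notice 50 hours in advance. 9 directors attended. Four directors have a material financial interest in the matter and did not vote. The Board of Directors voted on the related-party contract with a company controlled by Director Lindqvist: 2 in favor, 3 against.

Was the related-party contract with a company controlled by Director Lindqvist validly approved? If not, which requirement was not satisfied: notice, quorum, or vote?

Notice: 50 hours given; 48 required (50 ≥ 48). Satisfied.
Quorum: 9 present (interested directors count toward quorum); quorum is 9. Satisfied.
Vote: the related-party contract with a company controlled by Director Lindqvist requires a majority of the disinterested directors present (9 − 4 = 5). A majority of 5 is 3, so 3 affirmative votes are needed; 2 voted in favor. Not satisfied.

Invalid — vote requirement not satisfied.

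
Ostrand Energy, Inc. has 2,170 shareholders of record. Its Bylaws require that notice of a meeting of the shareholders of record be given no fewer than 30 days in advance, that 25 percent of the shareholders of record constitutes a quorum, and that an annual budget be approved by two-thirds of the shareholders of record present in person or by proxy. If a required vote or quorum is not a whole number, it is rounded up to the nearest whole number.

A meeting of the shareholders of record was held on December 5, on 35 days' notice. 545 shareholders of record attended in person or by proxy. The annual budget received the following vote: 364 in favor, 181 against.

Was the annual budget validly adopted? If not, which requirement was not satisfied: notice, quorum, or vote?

Valid — all requirements satisfied.

Notice: 35 days given; 30 required. Satisfied.
Quorum: 25% of 2,170 = 542.50, rounded up to 543; 545 present. Satisfied.
Vote: requires two-thirds of those present (545); 2/3 of 545 = 363.33, rounded up to 364, so 364 needed; 364 in favor. Satisfied.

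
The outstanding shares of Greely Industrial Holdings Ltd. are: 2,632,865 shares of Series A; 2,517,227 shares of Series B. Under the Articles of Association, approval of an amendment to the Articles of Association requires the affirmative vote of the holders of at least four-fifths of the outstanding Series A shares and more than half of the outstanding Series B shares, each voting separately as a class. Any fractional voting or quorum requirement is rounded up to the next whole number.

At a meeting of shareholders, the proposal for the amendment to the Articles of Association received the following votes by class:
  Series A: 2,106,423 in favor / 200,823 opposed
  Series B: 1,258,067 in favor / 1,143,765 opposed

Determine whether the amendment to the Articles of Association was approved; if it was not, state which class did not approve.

Not approved — the Series B shares did not give the required vote.

Series A: 4/5 of 2632865 = 2106292; 2,106,292 required, 2,106,423 in favor — approved.
Series B: a majority of 2517227 is 1258614; 1,258,614 required, 1,258,067 in favor — not approved.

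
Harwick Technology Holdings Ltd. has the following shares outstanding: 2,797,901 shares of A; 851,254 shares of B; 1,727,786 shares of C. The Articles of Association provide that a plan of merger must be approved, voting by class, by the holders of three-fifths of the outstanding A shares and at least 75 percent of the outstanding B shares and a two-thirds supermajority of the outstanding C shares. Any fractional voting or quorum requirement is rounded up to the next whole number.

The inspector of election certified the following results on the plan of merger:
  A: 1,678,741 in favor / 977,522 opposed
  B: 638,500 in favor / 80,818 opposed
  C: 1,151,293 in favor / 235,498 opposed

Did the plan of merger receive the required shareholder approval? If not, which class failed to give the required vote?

Not approved — the C shares did not give the required vote.

A: 3/5 of 2797901 = 1678740.60, rounded up to 1678741; 1,678,741 required, 1,678,741 in favor — approved.
B: 3/4 of 851254 = 638440.50, rounded up to 638441; 638,441 required, 638,500 in favor — approved.
C: 2/3 of 1727786 = 1151857.33, rounded up to 1151858; 1,151,858 required, 1,151,293 in favor — not approved.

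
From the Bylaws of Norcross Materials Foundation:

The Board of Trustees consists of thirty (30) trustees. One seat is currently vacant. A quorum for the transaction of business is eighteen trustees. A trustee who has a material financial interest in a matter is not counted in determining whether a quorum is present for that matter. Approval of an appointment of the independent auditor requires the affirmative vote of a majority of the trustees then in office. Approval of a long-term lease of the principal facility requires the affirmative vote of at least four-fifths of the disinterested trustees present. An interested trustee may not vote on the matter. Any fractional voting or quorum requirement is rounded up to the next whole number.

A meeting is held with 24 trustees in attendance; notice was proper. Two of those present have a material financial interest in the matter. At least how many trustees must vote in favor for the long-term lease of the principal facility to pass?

The long-term lease of the principal facility requires four-fifths of the disinterested trustees present (24 − 2 = 22).
4/5 of 22 = 17.60, rounded up to 18.

18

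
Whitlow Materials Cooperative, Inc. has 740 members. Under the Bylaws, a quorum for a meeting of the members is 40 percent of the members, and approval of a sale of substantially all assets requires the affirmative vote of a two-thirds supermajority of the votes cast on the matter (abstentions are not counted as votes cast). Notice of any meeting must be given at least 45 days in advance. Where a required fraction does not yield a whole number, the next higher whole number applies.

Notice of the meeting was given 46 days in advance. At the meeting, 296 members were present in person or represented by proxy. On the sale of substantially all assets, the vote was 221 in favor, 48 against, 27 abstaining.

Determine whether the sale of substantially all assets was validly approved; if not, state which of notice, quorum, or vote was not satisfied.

Valid — all requirements satisfied.

Notice: 46 days given; 45 required. Satisfied.
Quorum: 40% of 740 = 296; 296 present. Satisfied.
Vote: requires two-thirds of the votes cast (296 − 27 abstaining = 269); 2/3 of 269 = 179.33, rounded up to 180, so 180 needed; 221 in favor. Satisfied.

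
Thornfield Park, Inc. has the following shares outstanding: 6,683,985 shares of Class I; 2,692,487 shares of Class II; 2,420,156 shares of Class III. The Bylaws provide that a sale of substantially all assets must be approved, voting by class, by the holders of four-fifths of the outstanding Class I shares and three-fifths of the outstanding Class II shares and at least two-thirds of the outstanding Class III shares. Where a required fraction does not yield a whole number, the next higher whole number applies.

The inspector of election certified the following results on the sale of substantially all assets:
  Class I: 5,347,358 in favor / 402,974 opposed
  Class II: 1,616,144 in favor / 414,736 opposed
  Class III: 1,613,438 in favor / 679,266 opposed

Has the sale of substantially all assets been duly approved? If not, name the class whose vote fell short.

Approved — every class gave the required vote.

Class I: 4/5 of 6683985 = 5347188; 5,347,188 required, 5,347,358 in favor — approved.
Class II: 3/5 of 2692487 = 1615492.20, rounded up to 1615493; 1,615,493 required, 1,616,144 in favor — approved.
Class III: 2/3 of 2420156 = 1613437.33, rounded up to 1613438; 1,613,438 required, 1,613,438 in favor — approved.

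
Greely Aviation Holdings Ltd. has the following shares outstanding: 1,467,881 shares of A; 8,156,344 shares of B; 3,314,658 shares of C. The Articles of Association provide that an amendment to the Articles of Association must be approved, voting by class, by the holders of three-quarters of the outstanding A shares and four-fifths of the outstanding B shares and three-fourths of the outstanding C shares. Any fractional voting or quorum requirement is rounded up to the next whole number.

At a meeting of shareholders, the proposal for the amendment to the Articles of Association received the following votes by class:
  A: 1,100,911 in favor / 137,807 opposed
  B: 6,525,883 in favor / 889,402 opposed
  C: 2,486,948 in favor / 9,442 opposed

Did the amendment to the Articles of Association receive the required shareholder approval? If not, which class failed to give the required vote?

Approved — every class gave the required vote.

A: 3/4 of 1467881 = 1100910.75, rounded up to 1100911; 1,100,911 required, 1,100,911 in favor — approved.
B: 4/5 of 8156344 = 6525075.20, rounded up to 6525076; 6,525,076 required, 6,525,883 in favor — approved.
C: 3/4 of 3314658 = 2485993.50, rounded up to 2485994; 2,485,994 required, 2,486,948 in favor — approved.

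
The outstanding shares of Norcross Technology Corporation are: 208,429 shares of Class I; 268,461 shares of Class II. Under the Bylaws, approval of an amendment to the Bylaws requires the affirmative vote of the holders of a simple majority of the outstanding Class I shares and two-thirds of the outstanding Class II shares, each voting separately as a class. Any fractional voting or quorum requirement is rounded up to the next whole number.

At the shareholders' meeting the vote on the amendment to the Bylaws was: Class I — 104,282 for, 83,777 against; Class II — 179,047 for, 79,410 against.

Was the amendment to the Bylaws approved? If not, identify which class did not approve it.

Approved — every class gave the required vote.

Class I: a majority of 208429 is 104215; 104,215 required, 104,282 in favor — approved.
Class II: 2/3 of 268461 = 178974; 178,974 required, 179,047 in favor — approved.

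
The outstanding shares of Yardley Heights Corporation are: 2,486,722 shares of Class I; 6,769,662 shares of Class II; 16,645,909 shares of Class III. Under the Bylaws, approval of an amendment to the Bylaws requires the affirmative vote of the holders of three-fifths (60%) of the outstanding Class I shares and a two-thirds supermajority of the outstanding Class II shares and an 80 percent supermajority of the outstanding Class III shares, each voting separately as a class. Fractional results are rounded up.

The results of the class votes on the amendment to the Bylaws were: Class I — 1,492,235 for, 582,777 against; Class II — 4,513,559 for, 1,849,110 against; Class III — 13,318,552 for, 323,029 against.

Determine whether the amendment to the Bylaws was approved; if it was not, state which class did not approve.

Approved — every class gave the required vote.

Class I: 3/5 of 2486722 = 1492033.20, rounded up to 1492034; 1,492,034 required, 1,492,235 in favor — approved.
Class II: 2/3 of 6769662 = 4513108; 4,513,108 required, 4,513,559 in favor — approved.
Class III: 4/5 of 16645909 = 13316727.20, rounded up to 13316728; 13,316,728 required, 13,318,552 in favor — approved.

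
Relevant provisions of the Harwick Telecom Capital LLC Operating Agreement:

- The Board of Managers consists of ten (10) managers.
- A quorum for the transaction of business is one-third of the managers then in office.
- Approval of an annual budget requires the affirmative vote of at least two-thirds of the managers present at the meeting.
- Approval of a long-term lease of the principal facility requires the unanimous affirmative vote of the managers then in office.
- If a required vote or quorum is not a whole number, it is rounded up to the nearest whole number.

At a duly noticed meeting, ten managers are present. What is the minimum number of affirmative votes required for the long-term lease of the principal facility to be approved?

10

The long-term lease of the principal facility requires the unanimous vote of the managers then in office (10).
Unanimous means all 10.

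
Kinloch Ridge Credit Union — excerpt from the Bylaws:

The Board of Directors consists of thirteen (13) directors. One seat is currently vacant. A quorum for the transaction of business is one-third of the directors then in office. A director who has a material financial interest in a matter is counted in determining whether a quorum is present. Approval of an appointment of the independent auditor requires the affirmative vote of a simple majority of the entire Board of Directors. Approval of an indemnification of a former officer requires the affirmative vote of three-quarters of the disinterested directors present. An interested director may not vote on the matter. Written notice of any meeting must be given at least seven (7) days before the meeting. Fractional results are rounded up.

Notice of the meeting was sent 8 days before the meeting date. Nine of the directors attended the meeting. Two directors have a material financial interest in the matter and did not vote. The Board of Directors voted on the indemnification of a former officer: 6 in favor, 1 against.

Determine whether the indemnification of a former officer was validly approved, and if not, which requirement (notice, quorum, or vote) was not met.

Notice: 8 days given; 7 required (8 ≥ 7). Satisfied.
Quorum: 9 present (interested directors count toward quorum); quorum is 4. Satisfied.
Vote: the indemnification of a former officer requires three-fourths of the disinterested directors present (9 − 2 = 7). 3/4 of 7 = 5.25, rounded up to 6, so 6 affirmative votes are needed; 6 voted in favor. Satisfied.

Valid — all requirements satisfied.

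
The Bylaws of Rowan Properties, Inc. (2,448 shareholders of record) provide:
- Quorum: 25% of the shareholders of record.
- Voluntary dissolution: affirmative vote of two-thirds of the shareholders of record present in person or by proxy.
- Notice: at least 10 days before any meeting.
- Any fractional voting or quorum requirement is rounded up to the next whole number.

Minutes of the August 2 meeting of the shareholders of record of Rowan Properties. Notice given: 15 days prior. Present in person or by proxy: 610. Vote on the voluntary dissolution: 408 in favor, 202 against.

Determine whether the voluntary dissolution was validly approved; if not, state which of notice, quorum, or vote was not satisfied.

Invalid — quorum requirement not satisfied.

Notice: 15 days given; 10 required. Satisfied.
Quorum: 25% of 2,448 = 612; 610 present. Not satisfied.
Vote: requires two-thirds of those present (610); 2/3 of 610 = 406.67, rounded up to 407, so 407 needed; 408 in favor. Satisfied.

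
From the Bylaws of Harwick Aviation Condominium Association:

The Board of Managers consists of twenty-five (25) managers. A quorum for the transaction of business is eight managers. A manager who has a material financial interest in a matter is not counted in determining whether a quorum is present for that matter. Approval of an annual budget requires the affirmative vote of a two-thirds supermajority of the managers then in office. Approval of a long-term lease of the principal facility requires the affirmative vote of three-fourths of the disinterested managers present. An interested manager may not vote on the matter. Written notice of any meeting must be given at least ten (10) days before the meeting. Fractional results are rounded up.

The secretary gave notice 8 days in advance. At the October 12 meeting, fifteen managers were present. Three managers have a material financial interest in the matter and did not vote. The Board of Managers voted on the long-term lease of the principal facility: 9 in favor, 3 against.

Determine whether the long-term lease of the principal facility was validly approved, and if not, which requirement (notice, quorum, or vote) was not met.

Invalid — notice requirement not satisfied.

Notice: 8 days given; 10 required (8 < 10). Not satisfied.
Quorum: 15 present, but the 3 interested managers do not count, leaving 12. Quorum is 8. Satisfied.
Vote: the long-term lease of the principal facility requires three-fourths of the disinterested managers present (15 − 3 = 12). 3/4 of 12 = 9, so 9 affirmative votes are needed; 9 voted in favor. Satisfied.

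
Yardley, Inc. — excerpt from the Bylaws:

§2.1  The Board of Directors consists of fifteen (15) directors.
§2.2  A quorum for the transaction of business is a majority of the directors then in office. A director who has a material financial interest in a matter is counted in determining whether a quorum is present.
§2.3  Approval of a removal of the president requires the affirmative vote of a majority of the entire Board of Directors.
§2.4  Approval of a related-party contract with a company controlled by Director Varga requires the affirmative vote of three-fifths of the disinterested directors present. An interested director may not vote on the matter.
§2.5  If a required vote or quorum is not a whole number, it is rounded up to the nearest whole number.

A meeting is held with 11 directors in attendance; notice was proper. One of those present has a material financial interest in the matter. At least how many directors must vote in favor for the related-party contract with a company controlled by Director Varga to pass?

6

The related-party contract with a company controlled by Director Varga requires three-fifths of the disinterested directors present (11 − 1 = 10).
3/5 of 10 = 6.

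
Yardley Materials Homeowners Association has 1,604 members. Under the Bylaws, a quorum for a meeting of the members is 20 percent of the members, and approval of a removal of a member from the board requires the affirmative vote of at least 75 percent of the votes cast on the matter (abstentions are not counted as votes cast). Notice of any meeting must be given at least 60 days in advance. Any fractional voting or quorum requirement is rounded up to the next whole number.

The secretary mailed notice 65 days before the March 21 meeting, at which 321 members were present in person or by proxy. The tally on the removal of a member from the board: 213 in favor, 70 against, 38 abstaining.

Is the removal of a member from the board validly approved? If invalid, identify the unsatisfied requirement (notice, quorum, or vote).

Notice: 65 days given; 60 required. Satisfied.
Quorum: 20% of 1,604 = 320.80, rounded up to 321; 321 present. Satisfied.
Vote: requires three-fourths of the votes cast (321 − 38 abstaining = 283); 3/4 of 283 = 212.25, rounded up to 213, so 213 needed; 213 in favor. Satisfied.

Valid — all requirements satisfied.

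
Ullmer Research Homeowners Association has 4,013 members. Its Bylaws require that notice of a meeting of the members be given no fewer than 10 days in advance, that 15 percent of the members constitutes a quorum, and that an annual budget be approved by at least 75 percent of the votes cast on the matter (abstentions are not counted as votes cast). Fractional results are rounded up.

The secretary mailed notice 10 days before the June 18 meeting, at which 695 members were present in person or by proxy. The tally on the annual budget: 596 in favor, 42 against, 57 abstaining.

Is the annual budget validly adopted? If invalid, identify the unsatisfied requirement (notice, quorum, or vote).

Notice: 10 days given; 10 required. Satisfied.
Quorum: 15% of 4,013 = 601.95, rounded up to 602; 695 present. Satisfied.
Vote: requires three-fourths of the votes cast (695 − 57 abstaining = 638); 3/4 of 638 = 478.50, rounded up to 479, so 479 needed; 596 in favor. Satisfied.

Valid — all requirements satisfied.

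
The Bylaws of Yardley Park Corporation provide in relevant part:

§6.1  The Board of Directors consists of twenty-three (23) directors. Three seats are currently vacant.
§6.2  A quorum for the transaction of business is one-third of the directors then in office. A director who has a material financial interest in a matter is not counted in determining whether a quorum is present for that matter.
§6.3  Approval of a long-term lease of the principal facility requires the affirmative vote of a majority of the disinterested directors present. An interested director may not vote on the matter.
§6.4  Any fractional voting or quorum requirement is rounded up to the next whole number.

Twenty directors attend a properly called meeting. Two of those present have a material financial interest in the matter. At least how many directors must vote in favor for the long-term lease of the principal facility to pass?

10

The long-term lease of the principal facility requires a majority of the disinterested directors present (20 − 2 = 18).
A majority of 18 is 10.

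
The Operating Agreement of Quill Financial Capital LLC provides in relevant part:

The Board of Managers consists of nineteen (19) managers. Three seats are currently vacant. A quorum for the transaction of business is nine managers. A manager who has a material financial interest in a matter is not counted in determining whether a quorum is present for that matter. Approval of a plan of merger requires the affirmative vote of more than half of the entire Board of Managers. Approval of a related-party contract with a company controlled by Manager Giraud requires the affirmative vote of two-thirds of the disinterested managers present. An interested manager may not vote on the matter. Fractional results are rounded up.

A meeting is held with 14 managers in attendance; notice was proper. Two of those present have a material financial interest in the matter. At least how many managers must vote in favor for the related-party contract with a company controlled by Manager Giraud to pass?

8

The related-party contract with a company controlled by Manager Giraud requires two-thirds of the disinterested managers present (14 − 2 = 12).
2/3 of 12 = 8.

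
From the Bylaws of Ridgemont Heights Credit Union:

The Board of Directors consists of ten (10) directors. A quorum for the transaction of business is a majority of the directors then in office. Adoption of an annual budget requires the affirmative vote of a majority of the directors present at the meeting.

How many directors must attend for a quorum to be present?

6

A majority of 10 is 6.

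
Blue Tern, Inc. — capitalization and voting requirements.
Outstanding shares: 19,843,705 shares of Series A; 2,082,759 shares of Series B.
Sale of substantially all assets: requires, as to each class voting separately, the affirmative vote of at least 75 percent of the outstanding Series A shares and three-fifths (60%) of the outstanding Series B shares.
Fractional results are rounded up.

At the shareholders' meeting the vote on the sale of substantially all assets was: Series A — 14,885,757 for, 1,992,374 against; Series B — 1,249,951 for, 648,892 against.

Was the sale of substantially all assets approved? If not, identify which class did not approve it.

Series A: 3/4 of 19843705 = 14882778.75, rounded up to 14882779; 14,882,779 required, 14,885,757 in favor — approved.
Series B: 3/5 of 2082759 = 1249655.40, rounded up to 1249656; 1,249,656 required, 1,249,951 in favor — approved.

Approved — every class gave the required vote.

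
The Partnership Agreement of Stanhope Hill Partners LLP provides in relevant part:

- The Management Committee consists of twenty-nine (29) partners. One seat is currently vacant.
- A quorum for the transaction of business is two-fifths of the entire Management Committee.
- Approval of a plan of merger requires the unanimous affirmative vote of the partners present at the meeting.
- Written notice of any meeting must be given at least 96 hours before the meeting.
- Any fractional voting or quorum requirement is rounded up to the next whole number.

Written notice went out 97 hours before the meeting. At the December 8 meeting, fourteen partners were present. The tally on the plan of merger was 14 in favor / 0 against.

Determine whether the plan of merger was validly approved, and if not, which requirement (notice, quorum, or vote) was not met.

Valid — all requirements satisfied.

Notice: 97 hours given; 96 required (97 ≥ 96). Satisfied.
Quorum: 14 present; quorum is 12. Satisfied.
Vote: the plan of merger requires the unanimous vote of the partners present (14). Unanimous means all 14, so 14 affirmative votes are needed; 14 voted in favor. Satisfied.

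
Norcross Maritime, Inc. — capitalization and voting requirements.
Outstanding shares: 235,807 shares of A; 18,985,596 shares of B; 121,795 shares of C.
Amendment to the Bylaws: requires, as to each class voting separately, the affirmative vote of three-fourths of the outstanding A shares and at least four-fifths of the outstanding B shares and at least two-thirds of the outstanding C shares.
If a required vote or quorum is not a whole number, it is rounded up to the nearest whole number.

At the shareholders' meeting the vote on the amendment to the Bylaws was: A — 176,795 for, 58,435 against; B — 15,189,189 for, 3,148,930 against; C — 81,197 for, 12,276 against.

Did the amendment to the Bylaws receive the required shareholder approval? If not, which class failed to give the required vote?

A: 3/4 of 235807 = 176855.25, rounded up to 176856; 176,856 required, 176,795 in favor — not approved.
B: 4/5 of 18985596 = 15188476.80, rounded up to 15188477; 15,188,477 required, 15,189,189 in favor — approved.
C: 2/3 of 121795 = 81196.67, rounded up to 81197; 81,197 required, 81,197 in favor — approved.

Not approved — the A shares did not give the required vote.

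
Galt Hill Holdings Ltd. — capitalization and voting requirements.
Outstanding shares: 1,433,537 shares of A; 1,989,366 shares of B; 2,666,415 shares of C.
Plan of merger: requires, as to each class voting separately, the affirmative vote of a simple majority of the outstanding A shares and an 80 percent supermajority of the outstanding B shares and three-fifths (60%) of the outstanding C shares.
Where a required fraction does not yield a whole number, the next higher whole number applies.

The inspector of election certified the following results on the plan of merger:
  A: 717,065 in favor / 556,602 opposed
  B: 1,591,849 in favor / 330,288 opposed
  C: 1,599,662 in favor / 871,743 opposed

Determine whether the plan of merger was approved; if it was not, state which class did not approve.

Not approved — the C shares did not give the required vote.

A: a majority of 1433537 is 716769; 716,769 required, 717,065 in favor — approved.
B: 4/5 of 1989366 = 1591492.80, rounded up to 1591493; 1,591,493 required, 1,591,849 in favor — approved.
C: 3/5 of 2666415 = 1599849; 1,599,849 required, 1,599,662 in favor — not approved.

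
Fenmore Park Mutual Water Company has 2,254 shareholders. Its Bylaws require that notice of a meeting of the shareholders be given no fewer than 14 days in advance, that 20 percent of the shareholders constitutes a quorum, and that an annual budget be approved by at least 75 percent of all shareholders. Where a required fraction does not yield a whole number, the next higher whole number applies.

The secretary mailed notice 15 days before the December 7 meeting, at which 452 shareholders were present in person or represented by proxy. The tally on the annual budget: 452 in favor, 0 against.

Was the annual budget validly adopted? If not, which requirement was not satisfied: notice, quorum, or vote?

Invalid — vote requirement not satisfied.

Notice: 15 days given; 14 required. Satisfied.
Quorum: 20% of 2,254 = 450.80, rounded up to 451; 452 present. Satisfied.
Vote: requires three-fourths of all shareholders (2,254); 3/4 of 2254 = 1690.50, rounded up to 1691, so 1,691 needed; 452 in favor. Not satisfied.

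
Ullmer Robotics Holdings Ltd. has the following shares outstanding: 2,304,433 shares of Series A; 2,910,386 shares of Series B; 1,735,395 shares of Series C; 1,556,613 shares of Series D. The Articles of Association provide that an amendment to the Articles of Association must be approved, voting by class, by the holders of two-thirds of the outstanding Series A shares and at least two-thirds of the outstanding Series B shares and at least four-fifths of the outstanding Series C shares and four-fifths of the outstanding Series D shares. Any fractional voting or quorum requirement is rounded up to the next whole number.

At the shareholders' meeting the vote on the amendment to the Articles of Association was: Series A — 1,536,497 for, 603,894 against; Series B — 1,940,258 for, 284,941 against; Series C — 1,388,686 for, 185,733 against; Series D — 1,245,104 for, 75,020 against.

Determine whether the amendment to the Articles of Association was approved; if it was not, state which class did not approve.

Series A: 2/3 of 2304433 = 1536288.67, rounded up to 1536289; 1,536,289 required, 1,536,497 in favor — approved.
Series B: 2/3 of 2910386 = 1940257.33, rounded up to 1940258; 1,940,258 required, 1,940,258 in favor — approved.
Series C: 4/5 of 1735395 = 1388316; 1,388,316 required, 1,388,686 in favor — approved.
Series D: 4/5 of 1556613 = 1245290.40, rounded up to 1245291; 1,245,291 required, 1,245,104 in favor — not approved.

Not approved — the Series D shares did not give the required vote.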